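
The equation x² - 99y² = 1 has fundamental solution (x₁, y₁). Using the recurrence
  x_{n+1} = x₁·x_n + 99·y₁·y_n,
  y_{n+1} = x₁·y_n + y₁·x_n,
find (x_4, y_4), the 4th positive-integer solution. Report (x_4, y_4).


Step 1: Find the fundamental solution (x₁, y₁) of x² - 99y² = 1.
  Expand √99 as a continued fraction. a₀ = ⌊√99⌋ = 9; iterate m_{k+1} = d_k·a_k − m_k, d_{k+1} = (99 − m_{k+1}²)/d_k, a_{k+1} = ⌊(a₀ + m_{k+1})/d_{k+1}⌋ (starting m₀ = 0, d₀ = 1), with convergents p_k = a_k·p_{k-1} + p_{k-2}, q_k = a_k·q_{k-1} + q_{k-2} (p₋₁ = 1, q₋₁ = 0):
  k = 0: a₀ = 9; p₀/q₀ = 9/1; p₀² − 99·q₀² = 81 − 99 = -18.
  k = 1: m = 9, d = 18, a = ⌊(9 + 9)/18⌋ = 1; p/q = (1·9 + 1)/(1·1 + 0) = 10/1; p² − 99·q² = 100 − 99 = 1.
  The first convergent with p² − 99·q² = 1 gives the fundamental solution (x₁, y₁) = (10, 1).
Step 2: Apply the recurrence (x_{n+1}, y_{n+1}) = (x₁x_n + 99y₁y_n, x₁y_n + y₁x_n) repeatedly.
  From (x_1, y_1) = (10, 1): x_2 = 10·10 + 99·1·1 = 199; y_2 = 10·1 + 1·10 = 20.
  From (x_2, y_2) = (199, 20): x_3 = 10·199 + 99·1·20 = 3970; y_3 = 10·20 + 1·199 = 399.
  From (x_3, y_3) = (3970, 399): x_4 = 10·3970 + 99·1·399 = 79201; y_4 = 10·399 + 1·3970 = 7960.
Step 3: Verify x_4² - 99·y_4² = 6272798401 - 6272798400 = 1 (should be 1). ✓

(x_1, y_1) = (10, 1); (x_4, y_4) = (79201, 7960).


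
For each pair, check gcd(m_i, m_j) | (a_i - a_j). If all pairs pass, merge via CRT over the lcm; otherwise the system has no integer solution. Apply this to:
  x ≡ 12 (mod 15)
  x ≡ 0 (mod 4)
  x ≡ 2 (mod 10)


Moduli 15, 4, 10 are not pairwise coprime, so CRT works modulo lcm(m_i) when all pairwise compatibility conditions hold.
Pairwise compatibility: gcd(m_i, m_j) must divide a_i - a_j for every pair.
Merge one congruence at a time:
  Start: x ≡ 12 (mod 15).
  Combine with x ≡ 0 (mod 4): gcd(15, 4) = 1; 0 - 12 = -12, which IS divisible by 1, so compatible.
    Write x = 12 + 15·t and substitute into x ≡ 0 (mod 4): 15·t ≡ 0 − 12 = -12 (mod 4).
    Reduce coefficients mod 4: 3·t ≡ 0 (mod 4).
    The inverse of 3 mod 4 is 3 (since 3·3 = 9 = 2·4 + 1), so t ≡ 3·0 = 0 ≡ 0 (mod 4).
    Then x = 12 + 15·0 = 12, valid modulo lcm(15, 4) = 60: x ≡ 12 (mod 60).
  Combine with x ≡ 2 (mod 10): gcd(60, 10) = 10; 2 - 12 = -10, which IS divisible by 10, so compatible.
    Write x = 12 + 60·t and substitute into x ≡ 2 (mod 10): 60·t ≡ 2 − 12 = -10 (mod 10).
    Divide the congruence (and modulus) by g = 10: 6·t ≡ -1 (mod 1).
    Modulo 1 every t works; take t = 0.
    Then x = 12 + 60·0 = 12, valid modulo lcm(60, 10) = 60: x ≡ 12 (mod 60).
Verify: 12 mod 15 = 12, 12 mod 4 = 0, 12 mod 10 = 2.

x ≡ 12 (mod 60).


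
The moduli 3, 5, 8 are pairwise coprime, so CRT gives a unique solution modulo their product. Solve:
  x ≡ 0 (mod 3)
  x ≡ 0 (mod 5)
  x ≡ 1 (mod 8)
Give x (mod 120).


Moduli 3, 5, 8 are pairwise coprime; by CRT there is a unique solution modulo M = 3 · 5 · 8 = 120.
Solve pairwise, accumulating the modulus:
  Start with x ≡ 0 (mod 3).
  Combine with x ≡ 0 (mod 5): since gcd(3, 5) = 1, we get a unique residue mod 15.
    Write x = 0 + 3·t and substitute into x ≡ 0 (mod 5): 3·t ≡ 0 − 0 = 0 (mod 5).
    The inverse of 3 mod 5 is 2 (since 3·2 = 6 = 1·5 + 1), so t ≡ 2·0 = 0 ≡ 0 (mod 5).
    Then x = 0 + 3·0 = 0, valid modulo lcm(3, 5) = 15: x ≡ 0 (mod 15).
  Combine with x ≡ 1 (mod 8): since gcd(15, 8) = 1, we get a unique residue mod 120.
    Write x = 0 + 15·t and substitute into x ≡ 1 (mod 8): 15·t ≡ 1 − 0 = 1 (mod 8).
    Reduce coefficients mod 8: 7·t ≡ 1 (mod 8).
    The inverse of 7 mod 8 is 7 (since 7·7 = 49 = 6·8 + 1), so t ≡ 7·1 = 7 ≡ 7 (mod 8).
    Then x = 0 + 15·7 = 105, valid modulo lcm(15, 8) = 120: x ≡ 105 (mod 120).
Verify: 105 mod 3 = 0 ✓, 105 mod 5 = 0 ✓, 105 mod 8 = 1 ✓.

x ≡ 105 (mod 120).


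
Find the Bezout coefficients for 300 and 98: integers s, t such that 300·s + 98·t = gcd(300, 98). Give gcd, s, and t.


Euclidean algorithm on (300, 98) — divide until remainder is 0:
  300 = 3 · 98 + 6
  98 = 16 · 6 + 2
  6 = 3 · 2 + 0
gcd(300, 98) = 2.
Track Bezout coefficients alongside the remainders: start with r₀ = 300 = a·1 + b·0 (s = 1, t = 0) and r₁ = 98 = a·0 + b·1 (s = 0, t = 1); each new remainder r_{k+1} = r_{k-1} − q_k·r_k inherits s_{k+1} = s_{k-1} − q_k·s_k, t_{k+1} = t_{k-1} − q_k·t_k, so r_k = a·s_k + b·t_k at every step:
  q = 3: r = 6, s = 1 − 3·0 = 1, t = 0 − 3·1 = -3  (check: 300·1 + 98·(-3) = 6)
  q = 16: r = 2, s = 0 − 16·1 = -16, t = 1 − 16·(-3) = 49  (check: 300·(-16) + 98·49 = 2)
The row with r = 2 (the gcd) gives the Bezout coefficients s = -16, t = 49.
Result: 300 · (-16) + 98 · (49) = 2.

gcd(300, 98) = 2; s = -16, t = 49 (check: 300·(-16) + 98·49 = 2).


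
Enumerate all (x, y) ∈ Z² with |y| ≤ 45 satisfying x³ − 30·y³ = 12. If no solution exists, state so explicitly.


The equation is x³ - 30y³ = 12. For fixed y, x³ = 30·y³ + 12, so a solution requires the RHS to be a perfect cube.
Strategy: iterate y from -45 to 45, compute RHS = 30·y³ + 12, and check whether it is a (positive or negative) perfect cube.
Check small values of y:
  y = 0: RHS = 12 is not a perfect cube.
  y = 1: RHS = 42 is not a perfect cube.
  y = -1: RHS = -18 is not a perfect cube.
  y = 2: RHS = 252 is not a perfect cube.
  y = -2: RHS = -228 is not a perfect cube.
  y = 3: RHS = 822 is not a perfect cube.
  y = -3: RHS = -798 is not a perfect cube.
Continuing the search up to |y| = 45 finds no solutions either.
No (x, y) in the scanned range satisfies the equation.

No integer solutions with |y| ≤ 45.


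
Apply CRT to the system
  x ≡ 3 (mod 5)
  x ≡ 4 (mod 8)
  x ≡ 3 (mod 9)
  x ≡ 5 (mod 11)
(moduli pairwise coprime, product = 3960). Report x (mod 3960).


Product of moduli M = 5 · 8 · 9 · 11 = 3960.
Merge one congruence at a time:
  Start: x ≡ 3 (mod 5).
  Combine with x ≡ 4 (mod 8); new modulus lcm = 40.
    Write x = 3 + 5·t and substitute into x ≡ 4 (mod 8): 5·t ≡ 4 − 3 = 1 (mod 8).
    The inverse of 5 mod 8 is 5 (since 5·5 = 25 = 3·8 + 1), so t ≡ 5·1 = 5 ≡ 5 (mod 8).
    Then x = 3 + 5·5 = 28, valid modulo lcm(5, 8) = 40: x ≡ 28 (mod 40).
  Combine with x ≡ 3 (mod 9); new modulus lcm = 360.
    Write x = 28 + 40·t and substitute into x ≡ 3 (mod 9): 40·t ≡ 3 − 28 = -25 (mod 9).
    Reduce coefficients mod 9: 4·t ≡ 2 (mod 9).
    The inverse of 4 mod 9 is 7 (since 4·7 = 28 = 3·9 + 1), so t ≡ 7·2 = 14 ≡ 5 (mod 9).
    Then x = 28 + 40·5 = 228, valid modulo lcm(40, 9) = 360: x ≡ 228 (mod 360).
  Combine with x ≡ 5 (mod 11); new modulus lcm = 3960.
    Write x = 228 + 360·t and substitute into x ≡ 5 (mod 11): 360·t ≡ 5 − 228 = -223 (mod 11).
    Reduce coefficients mod 11: 8·t ≡ 8 (mod 11).
    The inverse of 8 mod 11 is 7 (since 8·7 = 56 = 5·11 + 1), so t ≡ 7·8 = 56 ≡ 1 (mod 11).
    Then x = 228 + 360·1 = 588, valid modulo lcm(360, 11) = 3960: x ≡ 588 (mod 3960).
Verify against each original: 588 mod 5 = 3, 588 mod 8 = 4, 588 mod 9 = 3, 588 mod 11 = 5.

x ≡ 588 (mod 3960).


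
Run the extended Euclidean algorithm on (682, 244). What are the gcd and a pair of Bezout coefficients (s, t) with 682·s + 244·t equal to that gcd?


Euclidean algorithm on (682, 244) — divide until remainder is 0:
  682 = 2 · 244 + 194
  244 = 1 · 194 + 50
  194 = 3 · 50 + 44
  50 = 1 · 44 + 6
  44 = 7 · 6 + 2
  6 = 3 · 2 + 0
gcd(682, 244) = 2.
Track Bezout coefficients alongside the remainders: start with r₀ = 682 = a·1 + b·0 (s = 1, t = 0) and r₁ = 244 = a·0 + b·1 (s = 0, t = 1); each new remainder r_{k+1} = r_{k-1} − q_k·r_k inherits s_{k+1} = s_{k-1} − q_k·s_k, t_{k+1} = t_{k-1} − q_k·t_k, so r_k = a·s_k + b·t_k at every step:
  q = 2: r = 194, s = 1 − 2·0 = 1, t = 0 − 2·1 = -2  (check: 682·1 + 244·(-2) = 194)
  q = 1: r = 50, s = 0 − 1·1 = -1, t = 1 − 1·(-2) = 3  (check: 682·(-1) + 244·3 = 50)
  q = 3: r = 44, s = 1 − 3·(-1) = 4, t = -2 − 3·3 = -11  (check: 682·4 + 244·(-11) = 44)
  q = 1: r = 6, s = -1 − 1·4 = -5, t = 3 − 1·(-11) = 14  (check: 682·(-5) + 244·14 = 6)
  q = 7: r = 2, s = 4 − 7·(-5) = 39, t = -11 − 7·14 = -109  (check: 682·39 + 244·(-109) = 2)
The row with r = 2 (the gcd) gives the Bezout coefficients s = 39, t = -109.
Result: 682 · (39) + 244 · (-109) = 2.

gcd(682, 244) = 2; s = 39, t = -109 (check: 682·39 + 244·(-109) = 2).


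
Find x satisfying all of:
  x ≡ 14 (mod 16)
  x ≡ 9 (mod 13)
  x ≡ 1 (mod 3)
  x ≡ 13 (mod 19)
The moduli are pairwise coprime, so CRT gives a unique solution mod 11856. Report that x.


Product of moduli M = 16 · 13 · 3 · 19 = 11856.
Merge one congruence at a time:
  Start: x ≡ 14 (mod 16).
  Combine with x ≡ 9 (mod 13); new modulus lcm = 208.
    Write x = 14 + 16·t and substitute into x ≡ 9 (mod 13): 16·t ≡ 9 − 14 = -5 (mod 13).
    Reduce coefficients mod 13: 3·t ≡ 8 (mod 13).
    The inverse of 3 mod 13 is 9 (since 3·9 = 27 = 2·13 + 1), so t ≡ 9·8 = 72 ≡ 7 (mod 13).
    Then x = 14 + 16·7 = 126, valid modulo lcm(16, 13) = 208: x ≡ 126 (mod 208).
  Combine with x ≡ 1 (mod 3); new modulus lcm = 624.
    Write x = 126 + 208·t and substitute into x ≡ 1 (mod 3): 208·t ≡ 1 − 126 = -125 (mod 3).
    Reduce coefficients mod 3: 1·t ≡ 1 (mod 3).
    So t ≡ 1 (mod 3).
    Then x = 126 + 208·1 = 334, valid modulo lcm(208, 3) = 624: x ≡ 334 (mod 624).
  Combine with x ≡ 13 (mod 19); new modulus lcm = 11856.
    Write x = 334 + 624·t and substitute into x ≡ 13 (mod 19): 624·t ≡ 13 − 334 = -321 (mod 19).
    Reduce coefficients mod 19: 16·t ≡ 2 (mod 19).
    The inverse of 16 mod 19 is 6 (since 16·6 = 96 = 5·19 + 1), so t ≡ 6·2 = 12 ≡ 12 (mod 19).
    Then x = 334 + 624·12 = 7822, valid modulo lcm(624, 19) = 11856: x ≡ 7822 (mod 11856).
Verify against each original: 7822 mod 16 = 14, 7822 mod 13 = 9, 7822 mod 3 = 1, 7822 mod 19 = 13.

x ≡ 7822 (mod 11856).


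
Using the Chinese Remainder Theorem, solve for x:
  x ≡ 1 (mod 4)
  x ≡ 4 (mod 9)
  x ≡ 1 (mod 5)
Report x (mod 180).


Moduli 4, 9, 5 are pairwise coprime; by CRT there is a unique solution modulo M = 4 · 9 · 5 = 180.
Solve pairwise, accumulating the modulus:
  Start with x ≡ 1 (mod 4).
  Combine with x ≡ 4 (mod 9): since gcd(4, 9) = 1, we get a unique residue mod 36.
    Write x = 1 + 4·t and substitute into x ≡ 4 (mod 9): 4·t ≡ 4 − 1 = 3 (mod 9).
    The inverse of 4 mod 9 is 7 (since 4·7 = 28 = 3·9 + 1), so t ≡ 7·3 = 21 ≡ 3 (mod 9).
    Then x = 1 + 4·3 = 13, valid modulo lcm(4, 9) = 36: x ≡ 13 (mod 36).
  Combine with x ≡ 1 (mod 5): since gcd(36, 5) = 1, we get a unique residue mod 180.
    Write x = 13 + 36·t and substitute into x ≡ 1 (mod 5): 36·t ≡ 1 − 13 = -12 (mod 5).
    Reduce coefficients mod 5: 1·t ≡ 3 (mod 5).
    So t ≡ 3 (mod 5).
    Then x = 13 + 36·3 = 121, valid modulo lcm(36, 5) = 180: x ≡ 121 (mod 180).
Verify: 121 mod 4 = 1 ✓, 121 mod 9 = 4 ✓, 121 mod 5 = 1 ✓.

x ≡ 121 (mod 180).


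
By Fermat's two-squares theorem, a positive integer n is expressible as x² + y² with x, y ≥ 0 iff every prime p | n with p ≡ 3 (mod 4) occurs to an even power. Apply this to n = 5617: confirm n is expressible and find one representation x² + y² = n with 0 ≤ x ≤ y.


Step 1: Factor n = 5617 = 41 · 137.
Step 2: Check the mod-4 condition on each prime factor: 41 ≡ 1 (mod 4), exponent 1; 137 ≡ 1 (mod 4), exponent 1.
All primes ≡ 3 (mod 4) appear to even exponent (or don't appear), so by the two-squares theorem n IS expressible as a sum of two squares.
Step 3: Build a representation. Here n = 41 · 137 is a product of primes ≡ 1 (mod 4). Each prime p ≡ 1 (mod 4) is itself a sum of two squares; find a² by testing p − a² for a perfect square:
  41: 41 − 1² = 40, 41 − 2² = 37, 41 − 3² = 32, 41 − 4² = 25 = 5² ⇒ 41 = 4² + 5².
  137: 137 − 1² = 136, 137 − 2² = 133, 137 − 3² = 128, 137 − 4² = 121 = 11² ⇒ 137 = 4² + 11².
  Combine using the Brahmagupta–Fibonacci identity (a² + b²)(c² + d²) = (ac − bd)² + (ad + bc)² = (ac + bd)² + (ad − bc)²:
  41 · 137 = 5617: from (4² + 5²)(4² + 11²), take (4·4 − 5·11, 4·11 + 5·4) = (16 − 55, 44 + 20) = (-39, 64); dropping signs (only squares matter) gives (39, 64); check 39² + 64² = 1521 + 4096 = 5617 ✓.
Step 4: Order so x ≤ y and verify: 39² + 64² = 1521 + 4096 = 5617 = n. ✓

n = 5617 = 39² + 64² (one valid representation with x ≤ y).


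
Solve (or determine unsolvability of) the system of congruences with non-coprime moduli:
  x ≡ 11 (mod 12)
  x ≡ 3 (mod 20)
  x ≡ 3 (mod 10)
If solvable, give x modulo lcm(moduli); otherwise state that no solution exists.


Moduli 12, 20, 10 are not pairwise coprime, so CRT works modulo lcm(m_i) when all pairwise compatibility conditions hold.
Pairwise compatibility: gcd(m_i, m_j) must divide a_i - a_j for every pair.
Merge one congruence at a time:
  Start: x ≡ 11 (mod 12).
  Combine with x ≡ 3 (mod 20): gcd(12, 20) = 4; 3 - 11 = -8, which IS divisible by 4, so compatible.
    Write x = 11 + 12·t and substitute into x ≡ 3 (mod 20): 12·t ≡ 3 − 11 = -8 (mod 20).
    Divide the congruence (and modulus) by g = 4: 3·t ≡ -2 (mod 5).
    Reduce coefficients mod 5: 3·t ≡ 3 (mod 5).
    The inverse of 3 mod 5 is 2 (since 3·2 = 6 = 1·5 + 1), so t ≡ 2·3 = 6 ≡ 1 (mod 5).
    Then x = 11 + 12·1 = 23, valid modulo lcm(12, 20) = 60: x ≡ 23 (mod 60).
  Combine with x ≡ 3 (mod 10): gcd(60, 10) = 10; 3 - 23 = -20, which IS divisible by 10, so compatible.
    Write x = 23 + 60·t and substitute into x ≡ 3 (mod 10): 60·t ≡ 3 − 23 = -20 (mod 10).
    Divide the congruence (and modulus) by g = 10: 6·t ≡ -2 (mod 1).
    Modulo 1 every t works; take t = 0.
    Then x = 23 + 60·0 = 23, valid modulo lcm(60, 10) = 60: x ≡ 23 (mod 60).
Verify: 23 mod 12 = 11, 23 mod 20 = 3, 23 mod 10 = 3.

x ≡ 23 (mod 60).


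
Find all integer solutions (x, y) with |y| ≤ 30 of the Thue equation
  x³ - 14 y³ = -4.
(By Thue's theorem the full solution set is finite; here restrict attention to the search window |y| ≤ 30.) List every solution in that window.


The equation is x³ - 14y³ = -4. For fixed y, x³ = 14·y³ − 4, so a solution requires the RHS to be a perfect cube.
Strategy: iterate y from -30 to 30, compute RHS = 14·y³ − 4, and check whether it is a (positive or negative) perfect cube.
Check small values of y:
  y = 0: RHS = -4 is not a perfect cube.
  y = 1: RHS = 10 is not a perfect cube.
  y = -1: RHS = -18 is not a perfect cube.
  y = 2: RHS = 108 is not a perfect cube.
  y = -2: RHS = -116 is not a perfect cube.
  y = 3: RHS = 374 is not a perfect cube.
  y = -3: RHS = -382 is not a perfect cube.
Continuing the search up to |y| = 30 finds no solutions either.
No (x, y) in the scanned range satisfies the equation.

No integer solutions with |y| ≤ 30.


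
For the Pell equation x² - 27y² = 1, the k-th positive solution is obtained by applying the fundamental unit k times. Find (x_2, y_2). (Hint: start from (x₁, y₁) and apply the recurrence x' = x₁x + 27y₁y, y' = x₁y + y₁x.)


Step 1: Find the fundamental solution (x₁, y₁) of x² - 27y² = 1.
  Expand √27 as a continued fraction. a₀ = ⌊√27⌋ = 5; iterate m_{k+1} = d_k·a_k − m_k, d_{k+1} = (27 − m_{k+1}²)/d_k, a_{k+1} = ⌊(a₀ + m_{k+1})/d_{k+1}⌋ (starting m₀ = 0, d₀ = 1), with convergents p_k = a_k·p_{k-1} + p_{k-2}, q_k = a_k·q_{k-1} + q_{k-2} (p₋₁ = 1, q₋₁ = 0):
  k = 0: a₀ = 5; p₀/q₀ = 5/1; p₀² − 27·q₀² = 25 − 27 = -2.
  k = 1: m = 5, d = 2, a = ⌊(5 + 5)/2⌋ = 5; p/q = (5·5 + 1)/(5·1 + 0) = 26/5; p² − 27·q² = 676 − 675 = 1.
  The first convergent with p² − 27·q² = 1 gives the fundamental solution (x₁, y₁) = (26, 5).
Step 2: Apply the recurrence (x_{n+1}, y_{n+1}) = (x₁x_n + 27y₁y_n, x₁y_n + y₁x_n) repeatedly.
  From (x_1, y_1) = (26, 5): x_2 = 26·26 + 27·5·5 = 1351; y_2 = 26·5 + 5·26 = 260.
Step 3: Verify x_2² - 27·y_2² = 1825201 - 1825200 = 1 (should be 1). ✓

(x_1, y_1) = (26, 5); (x_2, y_2) = (1351, 260).


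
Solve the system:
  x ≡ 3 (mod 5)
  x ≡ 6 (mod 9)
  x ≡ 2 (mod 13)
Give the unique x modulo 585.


Moduli 5, 9, 13 are pairwise coprime; by CRT there is a unique solution modulo M = 5 · 9 · 13 = 585.
Solve pairwise, accumulating the modulus:
  Start with x ≡ 3 (mod 5).
  Combine with x ≡ 6 (mod 9): since gcd(5, 9) = 1, we get a unique residue mod 45.
    Write x = 3 + 5·t and substitute into x ≡ 6 (mod 9): 5·t ≡ 6 − 3 = 3 (mod 9).
    The inverse of 5 mod 9 is 2 (since 5·2 = 10 = 1·9 + 1), so t ≡ 2·3 = 6 ≡ 6 (mod 9).
    Then x = 3 + 5·6 = 33, valid modulo lcm(5, 9) = 45: x ≡ 33 (mod 45).
  Combine with x ≡ 2 (mod 13): since gcd(45, 13) = 1, we get a unique residue mod 585.
    Write x = 33 + 45·t and substitute into x ≡ 2 (mod 13): 45·t ≡ 2 − 33 = -31 (mod 13).
    Reduce coefficients mod 13: 6·t ≡ 8 (mod 13).
    The inverse of 6 mod 13 is 11 (since 6·11 = 66 = 5·13 + 1), so t ≡ 11·8 = 88 ≡ 10 (mod 13).
    Then x = 33 + 45·10 = 483, valid modulo lcm(45, 13) = 585: x ≡ 483 (mod 585).
Verify: 483 mod 5 = 3 ✓, 483 mod 9 = 6 ✓, 483 mod 13 = 2 ✓.

x ≡ 483 (mod 585).


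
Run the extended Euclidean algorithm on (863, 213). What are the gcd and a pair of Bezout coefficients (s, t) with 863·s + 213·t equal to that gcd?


Euclidean algorithm on (863, 213) — divide until remainder is 0:
  863 = 4 · 213 + 11
  213 = 19 · 11 + 4
  11 = 2 · 4 + 3
  4 = 1 · 3 + 1
  3 = 3 · 1 + 0
gcd(863, 213) = 1.
Track Bezout coefficients alongside the remainders: start with r₀ = 863 = a·1 + b·0 (s = 1, t = 0) and r₁ = 213 = a·0 + b·1 (s = 0, t = 1); each new remainder r_{k+1} = r_{k-1} − q_k·r_k inherits s_{k+1} = s_{k-1} − q_k·s_k, t_{k+1} = t_{k-1} − q_k·t_k, so r_k = a·s_k + b·t_k at every step:
  q = 4: r = 11, s = 1 − 4·0 = 1, t = 0 − 4·1 = -4  (check: 863·1 + 213·(-4) = 11)
  q = 19: r = 4, s = 0 − 19·1 = -19, t = 1 − 19·(-4) = 77  (check: 863·(-19) + 213·77 = 4)
  q = 2: r = 3, s = 1 − 2·(-19) = 39, t = -4 − 2·77 = -158  (check: 863·39 + 213·(-158) = 3)
  q = 1: r = 1, s = -19 − 1·39 = -58, t = 77 − 1·(-158) = 235  (check: 863·(-58) + 213·235 = 1)
The row with r = 1 (the gcd) gives the Bezout coefficients s = -58, t = 235.
Result: 863 · (-58) + 213 · (235) = 1.

gcd(863, 213) = 1; s = -58, t = 235 (check: 863·(-58) + 213·235 = 1).


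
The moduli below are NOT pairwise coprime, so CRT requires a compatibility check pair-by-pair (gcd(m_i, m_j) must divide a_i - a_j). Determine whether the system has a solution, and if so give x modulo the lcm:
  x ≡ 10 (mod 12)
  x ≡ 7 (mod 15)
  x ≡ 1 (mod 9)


Moduli 12, 15, 9 are not pairwise coprime, so CRT works modulo lcm(m_i) when all pairwise compatibility conditions hold.
Pairwise compatibility: gcd(m_i, m_j) must divide a_i - a_j for every pair.
Merge one congruence at a time:
  Start: x ≡ 10 (mod 12).
  Combine with x ≡ 7 (mod 15): gcd(12, 15) = 3; 7 - 10 = -3, which IS divisible by 3, so compatible.
    Write x = 10 + 12·t and substitute into x ≡ 7 (mod 15): 12·t ≡ 7 − 10 = -3 (mod 15).
    Divide the congruence (and modulus) by g = 3: 4·t ≡ -1 (mod 5).
    Reduce coefficients mod 5: 4·t ≡ 4 (mod 5).
    The inverse of 4 mod 5 is 4 (since 4·4 = 16 = 3·5 + 1), so t ≡ 4·4 = 16 ≡ 1 (mod 5).
    Then x = 10 + 12·1 = 22, valid modulo lcm(12, 15) = 60: x ≡ 22 (mod 60).
  Combine with x ≡ 1 (mod 9): gcd(60, 9) = 3; 1 - 22 = -21, which IS divisible by 3, so compatible.
    Write x = 22 + 60·t and substitute into x ≡ 1 (mod 9): 60·t ≡ 1 − 22 = -21 (mod 9).
    Divide the congruence (and modulus) by g = 3: 20·t ≡ -7 (mod 3).
    Reduce coefficients mod 3: 2·t ≡ 2 (mod 3).
    The inverse of 2 mod 3 is 2 (since 2·2 = 4 = 1·3 + 1), so t ≡ 2·2 = 4 ≡ 1 (mod 3).
    Then x = 22 + 60·1 = 82, valid modulo lcm(60, 9) = 180: x ≡ 82 (mod 180).
Verify: 82 mod 12 = 10, 82 mod 15 = 7, 82 mod 9 = 1.

x ≡ 82 (mod 180).


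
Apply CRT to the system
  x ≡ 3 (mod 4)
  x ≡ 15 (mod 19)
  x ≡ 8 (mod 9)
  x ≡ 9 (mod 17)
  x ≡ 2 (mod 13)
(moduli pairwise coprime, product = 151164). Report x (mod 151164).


Product of moduli M = 4 · 19 · 9 · 17 · 13 = 151164.
Merge one congruence at a time:
  Start: x ≡ 3 (mod 4).
  Combine with x ≡ 15 (mod 19); new modulus lcm = 76.
    Write x = 3 + 4·t and substitute into x ≡ 15 (mod 19): 4·t ≡ 15 − 3 = 12 (mod 19).
    The inverse of 4 mod 19 is 5 (since 4·5 = 20 = 1·19 + 1), so t ≡ 5·12 = 60 ≡ 3 (mod 19).
    Then x = 3 + 4·3 = 15, valid modulo lcm(4, 19) = 76: x ≡ 15 (mod 76).
  Combine with x ≡ 8 (mod 9); new modulus lcm = 684.
    Write x = 15 + 76·t and substitute into x ≡ 8 (mod 9): 76·t ≡ 8 − 15 = -7 (mod 9).
    Reduce coefficients mod 9: 4·t ≡ 2 (mod 9).
    The inverse of 4 mod 9 is 7 (since 4·7 = 28 = 3·9 + 1), so t ≡ 7·2 = 14 ≡ 5 (mod 9).
    Then x = 15 + 76·5 = 395, valid modulo lcm(76, 9) = 684: x ≡ 395 (mod 684).
  Combine with x ≡ 9 (mod 17); new modulus lcm = 11628.
    Write x = 395 + 684·t and substitute into x ≡ 9 (mod 17): 684·t ≡ 9 − 395 = -386 (mod 17).
    Reduce coefficients mod 17: 4·t ≡ 5 (mod 17).
    The inverse of 4 mod 17 is 13 (since 4·13 = 52 = 3·17 + 1), so t ≡ 13·5 = 65 ≡ 14 (mod 17).
    Then x = 395 + 684·14 = 9971, valid modulo lcm(684, 17) = 11628: x ≡ 9971 (mod 11628).
  Combine with x ≡ 2 (mod 13); new modulus lcm = 151164.
    Write x = 9971 + 11628·t and substitute into x ≡ 2 (mod 13): 11628·t ≡ 2 − 9971 = -9969 (mod 13).
    Reduce coefficients mod 13: 6·t ≡ 2 (mod 13).
    The inverse of 6 mod 13 is 11 (since 6·11 = 66 = 5·13 + 1), so t ≡ 11·2 = 22 ≡ 9 (mod 13).
    Then x = 9971 + 11628·9 = 114623, valid modulo lcm(11628, 13) = 151164: x ≡ 114623 (mod 151164).
Verify against each original: 114623 mod 4 = 3, 114623 mod 19 = 15, 114623 mod 9 = 8, 114623 mod 17 = 9, 114623 mod 13 = 2.

x ≡ 114623 (mod 151164).


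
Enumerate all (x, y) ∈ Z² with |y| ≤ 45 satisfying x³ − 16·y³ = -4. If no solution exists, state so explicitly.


The equation is x³ - 16y³ = -4. For fixed y, x³ = 16·y³ − 4, so a solution requires the RHS to be a perfect cube.
Strategy: iterate y from -45 to 45, compute RHS = 16·y³ − 4, and check whether it is a (positive or negative) perfect cube.
Check small values of y:
  y = 0: RHS = -4 is not a perfect cube.
  y = 1: RHS = 12 is not a perfect cube.
  y = -1: RHS = -20 is not a perfect cube.
  y = 2: RHS = 124 is not a perfect cube.
  y = -2: RHS = -132 is not a perfect cube.
  y = 3: RHS = 428 is not a perfect cube.
  y = -3: RHS = -436 is not a perfect cube.
Continuing the search up to |y| = 45 finds no solutions either.
No (x, y) in the scanned range satisfies the equation.

No integer solutions with |y| ≤ 45.


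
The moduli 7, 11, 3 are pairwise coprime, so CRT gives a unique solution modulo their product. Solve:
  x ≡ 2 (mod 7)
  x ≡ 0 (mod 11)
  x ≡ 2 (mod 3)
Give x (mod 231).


Moduli 7, 11, 3 are pairwise coprime; by CRT there is a unique solution modulo M = 7 · 11 · 3 = 231.
Solve pairwise, accumulating the modulus:
  Start with x ≡ 2 (mod 7).
  Combine with x ≡ 0 (mod 11): since gcd(7, 11) = 1, we get a unique residue mod 77.
    Write x = 2 + 7·t and substitute into x ≡ 0 (mod 11): 7·t ≡ 0 − 2 = -2 (mod 11).
    Reduce coefficients mod 11: 7·t ≡ 9 (mod 11).
    The inverse of 7 mod 11 is 8 (since 7·8 = 56 = 5·11 + 1), so t ≡ 8·9 = 72 ≡ 6 (mod 11).
    Then x = 2 + 7·6 = 44, valid modulo lcm(7, 11) = 77: x ≡ 44 (mod 77).
  Combine with x ≡ 2 (mod 3): since gcd(77, 3) = 1, we get a unique residue mod 231.
    Write x = 44 + 77·t and substitute into x ≡ 2 (mod 3): 77·t ≡ 2 − 44 = -42 (mod 3).
    Reduce coefficients mod 3: 2·t ≡ 0 (mod 3).
    The inverse of 2 mod 3 is 2 (since 2·2 = 4 = 1·3 + 1), so t ≡ 2·0 = 0 ≡ 0 (mod 3).
    Then x = 44 + 77·0 = 44, valid modulo lcm(77, 3) = 231: x ≡ 44 (mod 231).
Verify: 44 mod 7 = 2 ✓, 44 mod 11 = 0 ✓, 44 mod 3 = 2 ✓.

x ≡ 44 (mod 231).


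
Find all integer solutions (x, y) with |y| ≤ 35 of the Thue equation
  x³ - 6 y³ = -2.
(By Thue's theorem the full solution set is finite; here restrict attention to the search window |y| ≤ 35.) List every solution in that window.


The equation is x³ - 6y³ = -2. For fixed y, x³ = 6·y³ − 2, so a solution requires the RHS to be a perfect cube.
Strategy: iterate y from -35 to 35, compute RHS = 6·y³ − 2, and check whether it is a (positive or negative) perfect cube.
Check small values of y:
  y = 0: RHS = -2 is not a perfect cube.
  y = 1: RHS = 4 is not a perfect cube.
  y = -1: RHS = -8 = (-2)³ ⇒ x = -2 works.
  y = 2: RHS = 46 is not a perfect cube.
  y = -2: RHS = -50 is not a perfect cube.
  y = 3: RHS = 160 is not a perfect cube.
  y = -3: RHS = -164 is not a perfect cube.
Continuing the search up to |y| = 35 finds no further solutions beyond those listed.
Collected solutions: (-2, -1).

Solutions (with |y| ≤ 35): (-2, -1).


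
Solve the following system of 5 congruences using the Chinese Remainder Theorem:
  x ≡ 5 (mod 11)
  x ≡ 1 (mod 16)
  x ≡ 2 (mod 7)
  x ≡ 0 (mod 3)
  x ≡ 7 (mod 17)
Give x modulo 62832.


Product of moduli M = 11 · 16 · 7 · 3 · 17 = 62832.
Merge one congruence at a time:
  Start: x ≡ 5 (mod 11).
  Combine with x ≡ 1 (mod 16); new modulus lcm = 176.
    Write x = 5 + 11·t and substitute into x ≡ 1 (mod 16): 11·t ≡ 1 − 5 = -4 (mod 16).
    Reduce coefficients mod 16: 11·t ≡ 12 (mod 16).
    The inverse of 11 mod 16 is 3 (since 11·3 = 33 = 2·16 + 1), so t ≡ 3·12 = 36 ≡ 4 (mod 16).
    Then x = 5 + 11·4 = 49, valid modulo lcm(11, 16) = 176: x ≡ 49 (mod 176).
  Combine with x ≡ 2 (mod 7); new modulus lcm = 1232.
    Write x = 49 + 176·t and substitute into x ≡ 2 (mod 7): 176·t ≡ 2 − 49 = -47 (mod 7).
    Reduce coefficients mod 7: 1·t ≡ 2 (mod 7).
    So t ≡ 2 (mod 7).
    Then x = 49 + 176·2 = 401, valid modulo lcm(176, 7) = 1232: x ≡ 401 (mod 1232).
  Combine with x ≡ 0 (mod 3); new modulus lcm = 3696.
    Write x = 401 + 1232·t and substitute into x ≡ 0 (mod 3): 1232·t ≡ 0 − 401 = -401 (mod 3).
    Reduce coefficients mod 3: 2·t ≡ 1 (mod 3).
    The inverse of 2 mod 3 is 2 (since 2·2 = 4 = 1·3 + 1), so t ≡ 2·1 = 2 ≡ 2 (mod 3).
    Then x = 401 + 1232·2 = 2865, valid modulo lcm(1232, 3) = 3696: x ≡ 2865 (mod 3696).
  Combine with x ≡ 7 (mod 17); new modulus lcm = 62832.
    Write x = 2865 + 3696·t and substitute into x ≡ 7 (mod 17): 3696·t ≡ 7 − 2865 = -2858 (mod 17).
    Reduce coefficients mod 17: 7·t ≡ 15 (mod 17).
    The inverse of 7 mod 17 is 5 (since 7·5 = 35 = 2·17 + 1), so t ≡ 5·15 = 75 ≡ 7 (mod 17).
    Then x = 2865 + 3696·7 = 28737, valid modulo lcm(3696, 17) = 62832: x ≡ 28737 (mod 62832).
Verify against each original: 28737 mod 11 = 5, 28737 mod 16 = 1, 28737 mod 7 = 2, 28737 mod 3 = 0, 28737 mod 17 = 7.

x ≡ 28737 (mod 62832).


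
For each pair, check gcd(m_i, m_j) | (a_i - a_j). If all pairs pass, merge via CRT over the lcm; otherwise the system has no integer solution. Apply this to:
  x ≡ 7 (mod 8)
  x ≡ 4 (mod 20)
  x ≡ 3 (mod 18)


Moduli 8, 20, 18 are not pairwise coprime, so CRT works modulo lcm(m_i) when all pairwise compatibility conditions hold.
Pairwise compatibility: gcd(m_i, m_j) must divide a_i - a_j for every pair.
Merge one congruence at a time:
  Start: x ≡ 7 (mod 8).
  Combine with x ≡ 4 (mod 20): gcd(8, 20) = 4, and 4 - 7 = -3 is NOT divisible by 4.
    ⇒ system is inconsistent (no integer solution).

No solution (the system is inconsistent).


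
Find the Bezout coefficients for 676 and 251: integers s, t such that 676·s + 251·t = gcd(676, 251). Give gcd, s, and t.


Euclidean algorithm on (676, 251) — divide until remainder is 0:
  676 = 2 · 251 + 174
  251 = 1 · 174 + 77
  174 = 2 · 77 + 20
  77 = 3 · 20 + 17
  20 = 1 · 17 + 3
  17 = 5 · 3 + 2
  3 = 1 · 2 + 1
  2 = 2 · 1 + 0
gcd(676, 251) = 1.
Track Bezout coefficients alongside the remainders: start with r₀ = 676 = a·1 + b·0 (s = 1, t = 0) and r₁ = 251 = a·0 + b·1 (s = 0, t = 1); each new remainder r_{k+1} = r_{k-1} − q_k·r_k inherits s_{k+1} = s_{k-1} − q_k·s_k, t_{k+1} = t_{k-1} − q_k·t_k, so r_k = a·s_k + b·t_k at every step:
  q = 2: r = 174, s = 1 − 2·0 = 1, t = 0 − 2·1 = -2  (check: 676·1 + 251·(-2) = 174)
  q = 1: r = 77, s = 0 − 1·1 = -1, t = 1 − 1·(-2) = 3  (check: 676·(-1) + 251·3 = 77)
  q = 2: r = 20, s = 1 − 2·(-1) = 3, t = -2 − 2·3 = -8  (check: 676·3 + 251·(-8) = 20)
  q = 3: r = 17, s = -1 − 3·3 = -10, t = 3 − 3·(-8) = 27  (check: 676·(-10) + 251·27 = 17)
  q = 1: r = 3, s = 3 − 1·(-10) = 13, t = -8 − 1·27 = -35  (check: 676·13 + 251·(-35) = 3)
  q = 5: r = 2, s = -10 − 5·13 = -75, t = 27 − 5·(-35) = 202  (check: 676·(-75) + 251·202 = 2)
  q = 1: r = 1, s = 13 − 1·(-75) = 88, t = -35 − 1·202 = -237  (check: 676·88 + 251·(-237) = 1)
The row with r = 1 (the gcd) gives the Bezout coefficients s = 88, t = -237.
Result: 676 · (88) + 251 · (-237) = 1.

gcd(676, 251) = 1; s = 88, t = -237 (check: 676·88 + 251·(-237) = 1).


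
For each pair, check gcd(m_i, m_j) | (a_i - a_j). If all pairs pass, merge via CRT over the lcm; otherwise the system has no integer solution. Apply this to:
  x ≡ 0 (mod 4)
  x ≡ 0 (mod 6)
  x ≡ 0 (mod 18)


Moduli 4, 6, 18 are not pairwise coprime, so CRT works modulo lcm(m_i) when all pairwise compatibility conditions hold.
Pairwise compatibility: gcd(m_i, m_j) must divide a_i - a_j for every pair.
Merge one congruence at a time:
  Start: x ≡ 0 (mod 4).
  Combine with x ≡ 0 (mod 6): gcd(4, 6) = 2; 0 - 0 = 0, which IS divisible by 2, so compatible.
    Write x = 0 + 4·t and substitute into x ≡ 0 (mod 6): 4·t ≡ 0 − 0 = 0 (mod 6).
    Divide the congruence (and modulus) by g = 2: 2·t ≡ 0 (mod 3).
    The inverse of 2 mod 3 is 2 (since 2·2 = 4 = 1·3 + 1), so t ≡ 2·0 = 0 ≡ 0 (mod 3).
    Then x = 0 + 4·0 = 0, valid modulo lcm(4, 6) = 12: x ≡ 0 (mod 12).
  Combine with x ≡ 0 (mod 18): gcd(12, 18) = 6; 0 - 0 = 0, which IS divisible by 6, so compatible.
    Write x = 0 + 12·t and substitute into x ≡ 0 (mod 18): 12·t ≡ 0 − 0 = 0 (mod 18).
    Divide the congruence (and modulus) by g = 6: 2·t ≡ 0 (mod 3).
    The inverse of 2 mod 3 is 2 (since 2·2 = 4 = 1·3 + 1), so t ≡ 2·0 = 0 ≡ 0 (mod 3).
    Then x = 0 + 12·0 = 0, valid modulo lcm(12, 18) = 36: x ≡ 0 (mod 36).
Verify: 0 mod 4 = 0, 0 mod 6 = 0, 0 mod 18 = 0.

x ≡ 0 (mod 36).


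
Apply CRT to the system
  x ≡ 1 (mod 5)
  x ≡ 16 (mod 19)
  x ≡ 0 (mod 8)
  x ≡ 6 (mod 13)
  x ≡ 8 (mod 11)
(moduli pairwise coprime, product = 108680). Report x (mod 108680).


Product of moduli M = 5 · 19 · 8 · 13 · 11 = 108680.
Merge one congruence at a time:
  Start: x ≡ 1 (mod 5).
  Combine with x ≡ 16 (mod 19); new modulus lcm = 95.
    Write x = 1 + 5·t and substitute into x ≡ 16 (mod 19): 5·t ≡ 16 − 1 = 15 (mod 19).
    The inverse of 5 mod 19 is 4 (since 5·4 = 20 = 1·19 + 1), so t ≡ 4·15 = 60 ≡ 3 (mod 19).
    Then x = 1 + 5·3 = 16, valid modulo lcm(5, 19) = 95: x ≡ 16 (mod 95).
  Combine with x ≡ 0 (mod 8); new modulus lcm = 760.
    Write x = 16 + 95·t and substitute into x ≡ 0 (mod 8): 95·t ≡ 0 − 16 = -16 (mod 8).
    Reduce coefficients mod 8: 7·t ≡ 0 (mod 8).
    The inverse of 7 mod 8 is 7 (since 7·7 = 49 = 6·8 + 1), so t ≡ 7·0 = 0 ≡ 0 (mod 8).
    Then x = 16 + 95·0 = 16, valid modulo lcm(95, 8) = 760: x ≡ 16 (mod 760).
  Combine with x ≡ 6 (mod 13); new modulus lcm = 9880.
    Write x = 16 + 760·t and substitute into x ≡ 6 (mod 13): 760·t ≡ 6 − 16 = -10 (mod 13).
    Reduce coefficients mod 13: 6·t ≡ 3 (mod 13).
    The inverse of 6 mod 13 is 11 (since 6·11 = 66 = 5·13 + 1), so t ≡ 11·3 = 33 ≡ 7 (mod 13).
    Then x = 16 + 760·7 = 5336, valid modulo lcm(760, 13) = 9880: x ≡ 5336 (mod 9880).
  Combine with x ≡ 8 (mod 11); new modulus lcm = 108680.
    Write x = 5336 + 9880·t and substitute into x ≡ 8 (mod 11): 9880·t ≡ 8 − 5336 = -5328 (mod 11).
    Reduce coefficients mod 11: 2·t ≡ 7 (mod 11).
    The inverse of 2 mod 11 is 6 (since 2·6 = 12 = 1·11 + 1), so t ≡ 6·7 = 42 ≡ 9 (mod 11).
    Then x = 5336 + 9880·9 = 94256, valid modulo lcm(9880, 11) = 108680: x ≡ 94256 (mod 108680).
Verify against each original: 94256 mod 5 = 1, 94256 mod 19 = 16, 94256 mod 8 = 0, 94256 mod 13 = 6, 94256 mod 11 = 8.

x ≡ 94256 (mod 108680).


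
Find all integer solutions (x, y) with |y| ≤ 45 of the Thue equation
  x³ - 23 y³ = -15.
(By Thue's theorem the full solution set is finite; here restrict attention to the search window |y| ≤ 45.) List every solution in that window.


The equation is x³ - 23y³ = -15. For fixed y, x³ = 23·y³ − 15, so a solution requires the RHS to be a perfect cube.
Strategy: iterate y from -45 to 45, compute RHS = 23·y³ − 15, and check whether it is a (positive or negative) perfect cube.
Check small values of y:
  y = 0: RHS = -15 is not a perfect cube.
  y = 1: RHS = 8 = (2)³ ⇒ x = 2 works.
  y = -1: RHS = -38 is not a perfect cube.
  y = 2: RHS = 169 is not a perfect cube.
  y = -2: RHS = -199 is not a perfect cube.
  y = 3: RHS = 606 is not a perfect cube.
  y = -3: RHS = -636 is not a perfect cube.
Continuing the search up to |y| = 45 finds no further solutions beyond those listed.
Collected solutions: (2, 1).

Solutions (with |y| ≤ 45): (2, 1).


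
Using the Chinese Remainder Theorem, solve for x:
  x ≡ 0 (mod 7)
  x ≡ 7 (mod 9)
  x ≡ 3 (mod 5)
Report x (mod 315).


Moduli 7, 9, 5 are pairwise coprime; by CRT there is a unique solution modulo M = 7 · 9 · 5 = 315.
Solve pairwise, accumulating the modulus:
  Start with x ≡ 0 (mod 7).
  Combine with x ≡ 7 (mod 9): since gcd(7, 9) = 1, we get a unique residue mod 63.
    Write x = 0 + 7·t and substitute into x ≡ 7 (mod 9): 7·t ≡ 7 − 0 = 7 (mod 9).
    The inverse of 7 mod 9 is 4 (since 7·4 = 28 = 3·9 + 1), so t ≡ 4·7 = 28 ≡ 1 (mod 9).
    Then x = 0 + 7·1 = 7, valid modulo lcm(7, 9) = 63: x ≡ 7 (mod 63).
  Combine with x ≡ 3 (mod 5): since gcd(63, 5) = 1, we get a unique residue mod 315.
    Write x = 7 + 63·t and substitute into x ≡ 3 (mod 5): 63·t ≡ 3 − 7 = -4 (mod 5).
    Reduce coefficients mod 5: 3·t ≡ 1 (mod 5).
    The inverse of 3 mod 5 is 2 (since 3·2 = 6 = 1·5 + 1), so t ≡ 2·1 = 2 ≡ 2 (mod 5).
    Then x = 7 + 63·2 = 133, valid modulo lcm(63, 5) = 315: x ≡ 133 (mod 315).
Verify: 133 mod 7 = 0 ✓, 133 mod 9 = 7 ✓, 133 mod 5 = 3 ✓.

x ≡ 133 (mod 315).


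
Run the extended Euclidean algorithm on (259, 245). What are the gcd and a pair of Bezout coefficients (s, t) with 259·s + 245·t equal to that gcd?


Euclidean algorithm on (259, 245) — divide until remainder is 0:
  259 = 1 · 245 + 14
  245 = 17 · 14 + 7
  14 = 2 · 7 + 0
gcd(259, 245) = 7.
Track Bezout coefficients alongside the remainders: start with r₀ = 259 = a·1 + b·0 (s = 1, t = 0) and r₁ = 245 = a·0 + b·1 (s = 0, t = 1); each new remainder r_{k+1} = r_{k-1} − q_k·r_k inherits s_{k+1} = s_{k-1} − q_k·s_k, t_{k+1} = t_{k-1} − q_k·t_k, so r_k = a·s_k + b·t_k at every step:
  q = 1: r = 14, s = 1 − 1·0 = 1, t = 0 − 1·1 = -1  (check: 259·1 + 245·(-1) = 14)
  q = 17: r = 7, s = 0 − 17·1 = -17, t = 1 − 17·(-1) = 18  (check: 259·(-17) + 245·18 = 7)
The row with r = 7 (the gcd) gives the Bezout coefficients s = -17, t = 18.
Result: 259 · (-17) + 245 · (18) = 7.

gcd(259, 245) = 7; s = -17, t = 18 (check: 259·(-17) + 245·18 = 7).


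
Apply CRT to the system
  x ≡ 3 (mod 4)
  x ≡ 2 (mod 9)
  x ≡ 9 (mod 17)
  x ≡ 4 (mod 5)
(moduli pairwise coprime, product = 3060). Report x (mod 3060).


Product of moduli M = 4 · 9 · 17 · 5 = 3060.
Merge one congruence at a time:
  Start: x ≡ 3 (mod 4).
  Combine with x ≡ 2 (mod 9); new modulus lcm = 36.
    Write x = 3 + 4·t and substitute into x ≡ 2 (mod 9): 4·t ≡ 2 − 3 = -1 (mod 9).
    Reduce coefficients mod 9: 4·t ≡ 8 (mod 9).
    The inverse of 4 mod 9 is 7 (since 4·7 = 28 = 3·9 + 1), so t ≡ 7·8 = 56 ≡ 2 (mod 9).
    Then x = 3 + 4·2 = 11, valid modulo lcm(4, 9) = 36: x ≡ 11 (mod 36).
  Combine with x ≡ 9 (mod 17); new modulus lcm = 612.
    Write x = 11 + 36·t and substitute into x ≡ 9 (mod 17): 36·t ≡ 9 − 11 = -2 (mod 17).
    Reduce coefficients mod 17: 2·t ≡ 15 (mod 17).
    The inverse of 2 mod 17 is 9 (since 2·9 = 18 = 1·17 + 1), so t ≡ 9·15 = 135 ≡ 16 (mod 17).
    Then x = 11 + 36·16 = 587, valid modulo lcm(36, 17) = 612: x ≡ 587 (mod 612).
  Combine with x ≡ 4 (mod 5); new modulus lcm = 3060.
    Write x = 587 + 612·t and substitute into x ≡ 4 (mod 5): 612·t ≡ 4 − 587 = -583 (mod 5).
    Reduce coefficients mod 5: 2·t ≡ 2 (mod 5).
    The inverse of 2 mod 5 is 3 (since 2·3 = 6 = 1·5 + 1), so t ≡ 3·2 = 6 ≡ 1 (mod 5).
    Then x = 587 + 612·1 = 1199, valid modulo lcm(612, 5) = 3060: x ≡ 1199 (mod 3060).
Verify against each original: 1199 mod 4 = 3, 1199 mod 9 = 2, 1199 mod 17 = 9, 1199 mod 5 = 4.

x ≡ 1199 (mod 3060).


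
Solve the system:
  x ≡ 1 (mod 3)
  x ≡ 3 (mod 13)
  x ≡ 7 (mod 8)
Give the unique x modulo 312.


Moduli 3, 13, 8 are pairwise coprime; by CRT there is a unique solution modulo M = 3 · 13 · 8 = 312.
Solve pairwise, accumulating the modulus:
  Start with x ≡ 1 (mod 3).
  Combine with x ≡ 3 (mod 13): since gcd(3, 13) = 1, we get a unique residue mod 39.
    Write x = 1 + 3·t and substitute into x ≡ 3 (mod 13): 3·t ≡ 3 − 1 = 2 (mod 13).
    The inverse of 3 mod 13 is 9 (since 3·9 = 27 = 2·13 + 1), so t ≡ 9·2 = 18 ≡ 5 (mod 13).
    Then x = 1 + 3·5 = 16, valid modulo lcm(3, 13) = 39: x ≡ 16 (mod 39).
  Combine with x ≡ 7 (mod 8): since gcd(39, 8) = 1, we get a unique residue mod 312.
    Write x = 16 + 39·t and substitute into x ≡ 7 (mod 8): 39·t ≡ 7 − 16 = -9 (mod 8).
    Reduce coefficients mod 8: 7·t ≡ 7 (mod 8).
    The inverse of 7 mod 8 is 7 (since 7·7 = 49 = 6·8 + 1), so t ≡ 7·7 = 49 ≡ 1 (mod 8).
    Then x = 16 + 39·1 = 55, valid modulo lcm(39, 8) = 312: x ≡ 55 (mod 312).
Verify: 55 mod 3 = 1 ✓, 55 mod 13 = 3 ✓, 55 mod 8 = 7 ✓.

x ≡ 55 (mod 312).


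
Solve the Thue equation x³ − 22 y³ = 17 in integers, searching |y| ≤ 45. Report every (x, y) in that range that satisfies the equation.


The equation is x³ - 22y³ = 17. For fixed y, x³ = 22·y³ + 17, so a solution requires the RHS to be a perfect cube.
Strategy: iterate y from -45 to 45, compute RHS = 22·y³ + 17, and check whether it is a (positive or negative) perfect cube.
Check small values of y:
  y = 0: RHS = 17 is not a perfect cube.
  y = 1: RHS = 39 is not a perfect cube.
  y = -1: RHS = -5 is not a perfect cube.
  y = 2: RHS = 193 is not a perfect cube.
  y = -2: RHS = -159 is not a perfect cube.
  y = 3: RHS = 611 is not a perfect cube.
  y = -3: RHS = -577 is not a perfect cube.
Continuing the search up to |y| = 45 finds no solutions either.
No (x, y) in the scanned range satisfies the equation.

No integer solutions with |y| ≤ 45.


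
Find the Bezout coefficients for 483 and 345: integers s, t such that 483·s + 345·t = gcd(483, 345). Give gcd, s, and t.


Euclidean algorithm on (483, 345) — divide until remainder is 0:
  483 = 1 · 345 + 138
  345 = 2 · 138 + 69
  138 = 2 · 69 + 0
gcd(483, 345) = 69.
Track Bezout coefficients alongside the remainders: start with r₀ = 483 = a·1 + b·0 (s = 1, t = 0) and r₁ = 345 = a·0 + b·1 (s = 0, t = 1); each new remainder r_{k+1} = r_{k-1} − q_k·r_k inherits s_{k+1} = s_{k-1} − q_k·s_k, t_{k+1} = t_{k-1} − q_k·t_k, so r_k = a·s_k + b·t_k at every step:
  q = 1: r = 138, s = 1 − 1·0 = 1, t = 0 − 1·1 = -1  (check: 483·1 + 345·(-1) = 138)
  q = 2: r = 69, s = 0 − 2·1 = -2, t = 1 − 2·(-1) = 3  (check: 483·(-2) + 345·3 = 69)
The row with r = 69 (the gcd) gives the Bezout coefficients s = -2, t = 3.
Result: 483 · (-2) + 345 · (3) = 69.

gcd(483, 345) = 69; s = -2, t = 3 (check: 483·(-2) + 345·3 = 69).
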